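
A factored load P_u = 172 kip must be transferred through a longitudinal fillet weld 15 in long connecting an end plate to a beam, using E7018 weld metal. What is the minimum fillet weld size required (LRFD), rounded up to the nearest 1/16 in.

E70XX → F_EXX = 70 ksi.
Total weld length L = 15 in.
Required throat t_e = P_u / (φ × 0.6 F_EXX × L) = 172 / (0.75 × 0.6 × 70 × 15) = 0.364 in.
Required leg w = t_e / 0.707 = 0.5149 in → use 9/16 in.

w = 9/16 in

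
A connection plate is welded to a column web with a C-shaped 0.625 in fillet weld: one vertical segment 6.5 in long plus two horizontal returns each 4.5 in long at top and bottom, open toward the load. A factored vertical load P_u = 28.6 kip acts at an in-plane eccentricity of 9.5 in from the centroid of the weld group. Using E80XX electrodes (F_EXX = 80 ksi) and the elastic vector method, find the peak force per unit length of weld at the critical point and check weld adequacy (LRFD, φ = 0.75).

Total weld length L_w = 15.5 in. Treat welds as unit-width lines.
Centroid: x̄ = 2×4.5×2.25 / 15.5 = 1.306 in from the vertical weld.
Polar moment about centroid: J = I_x + I_y = [6.5³/12 + 2×4.5×3.25²] + [6.5×1.306² + 2(4.5³/12 + 4.5×0.9435²)] = 152.2 in³.
Direct shear f_v = P/L_w = 28.6 / 15.5 = 1.845 kip/in (vertical).
Torsion M = P·e = 28.6 × 9.5 = 271.7 kip·in.
Critical point at (x, y) = (3.194, 3.25) from centroid. f_tx = M·y/J = 5.8 kip/in; f_ty = M·x/J = 5.699 kip/in.
Resultant f_max = √[f_tx² + (f_v + f_ty)²] = √[5.8² + (1.845 + 5.699)²] = 9.516 kip/in.
Capacity per unit length: φr_n = 0.75 × 0.6 × 80 × (0.707 × 0.625) = 15.91 kip/in.
9.516 ≤ 15.91 → adequate.

f_max ≈ 9.52 kip/in; adequate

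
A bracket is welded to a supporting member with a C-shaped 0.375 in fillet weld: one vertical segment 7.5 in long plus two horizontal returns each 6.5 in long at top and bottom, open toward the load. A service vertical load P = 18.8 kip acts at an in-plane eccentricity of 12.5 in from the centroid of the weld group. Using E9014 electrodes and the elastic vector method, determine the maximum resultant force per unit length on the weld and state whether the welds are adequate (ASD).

f_max ≈ 5.08 kip/in; adequate

E90XX → F_EXX = 90 ksi.
Total weld length L_w = 20.5 in. Treat welds as unit-width lines.
Centroid: x̄ = 2×6.5×3.25 / 20.5 = 2.061 in from the vertical weld.
Polar moment about centroid: J = I_x + I_y = [7.5³/12 + 2×6.5×3.75²] + [7.5×2.061² + 2(6.5³/12 + 6.5×1.189²)] = 314 in³.
Direct shear f_v = P/L_w = 18.8 / 20.5 = 0.9171 kip/in (vertical).
Torsion M = P·e = 18.8 × 12.5 = 235 kip·in.
Critical point at (x, y) = (4.439, 3.75) from centroid. f_tx = M·y/J = 2.807 kip/in; f_ty = M·x/J = 3.322 kip/in.
Resultant f_max = √[f_tx² + (f_v + f_ty)²] = √[2.807² + (0.9171 + 3.322)²] = 5.084 kip/in.
Capacity per unit length: r_n/Ω = (1/2.0) × 0.6 × 90 × (0.707 × 0.375) = 7.158 kip/in.
5.084 ≤ 7.158 → adequate.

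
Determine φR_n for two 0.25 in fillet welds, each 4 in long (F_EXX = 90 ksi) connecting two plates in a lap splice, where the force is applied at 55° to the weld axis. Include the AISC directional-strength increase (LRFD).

t_e = 0.707 × 0.25 = 0.1767 in; A_we = 0.1767 × 8 = 1.414 in².
Directional factor: 1.0 + 0.5 sin^1.5(55°) = 1.371.
F_nw = 0.6 × 90 × 1.371 = 74.02 ksi.
φR_n = 0.75 × 74.02 × 1.414 = 78.5 kip.

φR_n ≈ 78.5 kip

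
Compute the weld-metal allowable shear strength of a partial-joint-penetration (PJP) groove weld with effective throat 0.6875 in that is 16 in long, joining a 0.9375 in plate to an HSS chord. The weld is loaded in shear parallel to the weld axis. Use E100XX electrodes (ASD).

R_n/Ω ≈ 330 kips

E100XX → F_EXX = 100 ksi.
Effective throat (given) t_e = 0.6875 in.
A_we = 0.6875 × 16 = 11 in².
F_nw = 0.6 F_EXX = 60 ksi.
R_n/Ω = (60 × 11) / 2.0 = 330 kips.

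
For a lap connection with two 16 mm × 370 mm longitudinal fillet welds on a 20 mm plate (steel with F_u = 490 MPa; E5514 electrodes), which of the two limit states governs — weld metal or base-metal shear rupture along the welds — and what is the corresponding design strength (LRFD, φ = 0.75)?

φR_n ≈ 2070 kN (weld metal governs)

E55XX → F_EXX = 550 MPa.
t_e = 0.707 × 16 = 11.31 mm; L = 740 mm.
Weld metal: φR_n = 0.75 × 0.6 × 550 × 11.31 × 740 × 10⁻³ = 2072 kN.
Base metal (shear rupture): φR_n = 0.75 × 0.6 × 490 × 20 × 740 × 10⁻³ = 3263 kN.
Governing: weld metal.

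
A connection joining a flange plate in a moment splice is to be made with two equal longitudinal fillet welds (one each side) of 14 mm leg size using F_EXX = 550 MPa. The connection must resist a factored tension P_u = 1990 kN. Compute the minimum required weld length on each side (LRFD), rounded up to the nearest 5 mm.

L = 410 mm on each side

Throat t_e = 0.707 × 14 = 9.898 mm.
φr_n = 0.75 × 0.6 × 550 × 9.898 × 10⁻³ = 2.45 kN/mm.
L_req = P_u / φr_n = 1990 / 2.45 = 812.3 mm total.
Per side: 812.3 / 2 = 406.2 mm.
Round up → use L = 410 mm on each side.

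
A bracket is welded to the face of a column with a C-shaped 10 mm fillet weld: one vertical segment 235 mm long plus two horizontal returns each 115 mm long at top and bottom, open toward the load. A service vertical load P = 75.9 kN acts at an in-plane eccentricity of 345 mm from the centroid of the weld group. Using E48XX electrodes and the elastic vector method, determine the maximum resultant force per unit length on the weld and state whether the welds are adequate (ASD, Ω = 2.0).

E48XX → F_EXX = 480 MPa.
Total weld length L_w = 465 mm. Treat welds as unit-width lines.
Centroid: x̄ = 2×115×57.5 / 465 = 28.44 mm from the vertical weld.
Polar moment about centroid: J = I_x + I_y = [235³/12 + 2×115×117.5²] + [235×28.44² + 2(115³/12 + 115×29.06²)] = 4895000 mm³.
Direct shear f_v = P/L_w = 75.9×10³ / 465 = 163.2 N/mm (vertical).
Torsion M = P·e = 75.9×10³ × 345 = 26186000 N·mm.
Critical point at (x, y) = (86.56, 117.5) from centroid. f_tx = M·y/J = 628.6 N/mm; f_ty = M·x/J = 463.1 N/mm.
Resultant f_max = √[f_tx² + (f_v + f_ty)²] = √[628.6² + (163.2 + 463.1)²] = 887.3 N/mm.
Capacity per unit length: r_n/Ω = (1/2.0) × 0.6 × 480 × (0.707 × 10) = 1018 N/mm.
887.3 ≤ 1018 → adequate.

f_max ≈ 887 N/mm; adequate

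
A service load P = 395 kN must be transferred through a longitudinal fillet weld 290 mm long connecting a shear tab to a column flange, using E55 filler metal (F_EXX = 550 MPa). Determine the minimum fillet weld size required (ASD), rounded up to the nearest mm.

Total weld length L = 290 mm.
Required throat t_e = P × Ω / (0.6 F_EXX × L) = 395 × 2.0 / (0.6 × 550 × 290 × 10⁻³) = 8.255 mm.
Required leg w = t_e / 0.707 = 11.68 mm → use 12 mm.

w = 12 mm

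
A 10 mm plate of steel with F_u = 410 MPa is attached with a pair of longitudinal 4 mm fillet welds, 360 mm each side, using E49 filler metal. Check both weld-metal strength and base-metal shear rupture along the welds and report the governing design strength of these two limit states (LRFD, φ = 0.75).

φR_n ≈ 449 kN (weld metal governs)

E49XX → F_EXX = 490 MPa.
t_e = 0.707 × 4 = 2.828 mm; L = 720 mm.
Weld metal: φR_n = 0.75 × 0.6 × 490 × 2.828 × 720 × 10⁻³ = 449 kN.
Base metal (shear rupture): φR_n = 0.75 × 0.6 × 410 × 10 × 720 × 10⁻³ = 1328 kN.
Governing: weld metal.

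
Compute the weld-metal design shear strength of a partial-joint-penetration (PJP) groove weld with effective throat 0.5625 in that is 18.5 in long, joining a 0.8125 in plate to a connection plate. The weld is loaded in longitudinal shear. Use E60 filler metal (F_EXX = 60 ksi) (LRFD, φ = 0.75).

φR_n ≈ 281 kips

Effective throat (given) t_e = 0.5625 in.
A_we = 0.5625 × 18.5 = 10.41 in².
F_nw = 0.6 F_EXX = 36 ksi.
φR_n = 0.75 × 36 × 10.41 = 281 kips.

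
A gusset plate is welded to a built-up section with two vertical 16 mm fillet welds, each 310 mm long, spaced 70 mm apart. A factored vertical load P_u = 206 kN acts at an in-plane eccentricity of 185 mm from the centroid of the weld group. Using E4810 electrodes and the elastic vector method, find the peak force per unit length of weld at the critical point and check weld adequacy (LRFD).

E48XX → F_EXX = 480 MPa.
Total weld length L_w = 620 mm. Treat welds as unit-width lines.
Polar moment about centroid: J = 2[d³/12 + d(b/2)²] = 2[310³/12 + 310×35²] = 5725000 mm³.
Direct shear f_v = P/L_w = 206×10³ / 620 = 332.3 N/mm (vertical).
Torsion M = P·e = 206×10³ × 185 = 38110000 N·mm.
Critical point at (x, y) = (35, 155) from centroid. f_tx = M·y/J = 1032 N/mm; f_ty = M·x/J = 233 N/mm.
Resultant f_max = √[f_tx² + (f_v + f_ty)²] = √[1032² + (332.3 + 233)²] = 1177 N/mm.
Capacity per unit length: φr_n = 0.75 × 0.6 × 480 × (0.707 × 16) = 2443 N/mm.
1177 ≤ 2443 → adequate.

f_max ≈ 1180 N/mm; adequate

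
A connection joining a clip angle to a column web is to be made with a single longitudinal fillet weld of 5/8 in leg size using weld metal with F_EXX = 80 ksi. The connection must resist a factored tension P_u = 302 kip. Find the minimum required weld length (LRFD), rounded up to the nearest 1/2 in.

L = 19 in

Throat t_e = 0.707 × 0.625 = 0.4419 in.
φr_n = 0.75 × 0.6 × 80 × 0.4419 = 15.91 kip/in.
L_req = P_u / φr_n = 302 / 15.91 = 18.98 in total.
Round up → use L = 19 in.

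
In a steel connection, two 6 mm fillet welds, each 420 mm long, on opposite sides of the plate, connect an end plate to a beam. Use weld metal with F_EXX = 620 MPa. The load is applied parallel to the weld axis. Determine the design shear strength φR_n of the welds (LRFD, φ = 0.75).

φR_n ≈ 994 kN

Effective throat t_e = 0.707 × 6 = 4.242 mm.
Total length L = 840 mm; A_we = 4.242 × 840 = 3563 mm².
F_nw = 0.6 F_EXX = 0.6 × 620 = 372 MPa.
φR_n = 0.75 × 372 × 3563 × 10⁻³ = 994.2 kN.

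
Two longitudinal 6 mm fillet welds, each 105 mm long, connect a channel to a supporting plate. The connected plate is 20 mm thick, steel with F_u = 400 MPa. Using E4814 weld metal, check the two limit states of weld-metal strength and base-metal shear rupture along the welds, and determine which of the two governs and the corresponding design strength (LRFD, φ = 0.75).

φR_n ≈ 192 kN (weld metal governs)

E48XX → F_EXX = 480 MPa.
t_e = 0.707 × 6 = 4.242 mm; L = 210 mm.
Weld metal: φR_n = 0.75 × 0.6 × 480 × 4.242 × 210 × 10⁻³ = 192.4 kN.
Base metal (shear rupture): φR_n = 0.75 × 0.6 × 400 × 20 × 210 × 10⁻³ = 756 kN.
Governing: weld metal.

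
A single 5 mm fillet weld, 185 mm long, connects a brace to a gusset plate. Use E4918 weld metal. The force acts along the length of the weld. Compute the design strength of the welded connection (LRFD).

E49XX → F_EXX = 490 MPa.
Effective throat t_e = 0.707 × 5 = 3.535 mm.
Total length L = 185 mm; A_we = 3.535 × 185 = 654 mm².
F_nw = 0.6 F_EXX = 0.6 × 490 = 294 MPa.
φR_n = 0.75 × 294 × 654 × 10⁻³ = 144.2 kN.

φR_n ≈ 144 kN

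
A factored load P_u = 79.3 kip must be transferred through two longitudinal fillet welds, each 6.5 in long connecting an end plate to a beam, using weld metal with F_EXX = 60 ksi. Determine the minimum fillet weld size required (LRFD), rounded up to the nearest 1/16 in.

Total weld length L = 13 in.
Required throat t_e = P_u / (φ × 0.6 F_EXX × L) = 79.3 / (0.75 × 0.6 × 60 × 13) = 0.2259 in.
Required leg w = t_e / 0.707 = 0.3196 in → use 3/8 in.

w = 3/8 in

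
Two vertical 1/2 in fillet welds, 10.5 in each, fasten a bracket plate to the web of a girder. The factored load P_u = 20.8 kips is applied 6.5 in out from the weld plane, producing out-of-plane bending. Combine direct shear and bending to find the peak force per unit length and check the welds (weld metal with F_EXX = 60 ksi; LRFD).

L_w = 2 × 10.5 = 21 in; section modulus (unit throat) S = 2 × L²/6 = 36.75 in².
Direct shear f_v = P/L_w = 20.8/21 = 0.9905 kip/in.
Moment M = P × e = 20.8 × 6.5 = 135.2 kip·in; bending f_b = M/S = 3.679 kip/in.
f_max = √(f_v² + f_b²) = √(0.9905² + 3.679²) = 3.81 kip/in.
φr_n = 0.75 × 0.6 × 60 × (0.707 × 0.5) = 9.544 kip/in → adequate.

f_max ≈ 3.81 kip/in; adequate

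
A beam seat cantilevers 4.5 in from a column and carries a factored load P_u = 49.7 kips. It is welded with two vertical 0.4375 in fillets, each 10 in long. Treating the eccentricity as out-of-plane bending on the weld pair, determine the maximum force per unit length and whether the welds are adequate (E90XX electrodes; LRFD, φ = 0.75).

f_max ≈ 7.15 kip/in; adequate

E90XX → F_EXX = 90 ksi.
L_w = 2 × 10 = 20 in; section modulus (unit throat) S = 2 × L²/6 = 33.33 in².
Direct shear f_v = P/L_w = 49.7/20 = 2.485 kip/in.
Moment M = P × e = 49.7 × 4.5 = 223.65 kip·in; bending f_b = M/S = 6.709 kip/in.
f_max = √(f_v² + f_b²) = √(2.485² + 6.709²) = 7.155 kip/in.
φr_n = 0.75 × 0.6 × 90 × (0.707 × 0.4375) = 12.53 kip/in → adequate.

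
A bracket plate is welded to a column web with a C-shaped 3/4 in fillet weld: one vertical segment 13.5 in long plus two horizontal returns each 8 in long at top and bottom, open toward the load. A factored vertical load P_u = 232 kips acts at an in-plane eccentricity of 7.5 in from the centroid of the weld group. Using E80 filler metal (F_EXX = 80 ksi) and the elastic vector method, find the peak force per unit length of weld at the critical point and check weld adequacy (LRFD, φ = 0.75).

Total weld length L_w = 29.5 in. Treat welds as unit-width lines.
Centroid: x̄ = 2×8×4 / 29.5 = 2.169 in from the vertical weld.
Polar moment about centroid: J = I_x + I_y = [13.5³/12 + 2×8×6.75²] + [13.5×2.169² + 2(8³/12 + 8×1.831²)] = 1137 in³.
Direct shear f_v = P/L_w = 232 / 29.5 = 7.864 kip/in (vertical).
Torsion M = P·e = 232 × 7.5 = 1740 kip·in.
Critical point at (x, y) = (5.831, 6.75) from centroid. f_tx = M·y/J = 10.33 kip/in; f_ty = M·x/J = 8.926 kip/in.
Resultant f_max = √[f_tx² + (f_v + f_ty)²] = √[10.33² + (7.864 + 8.926)²] = 19.72 kip/in.
Capacity per unit length: φr_n = 0.75 × 0.6 × 80 × (0.707 × 0.75) = 19.09 kip/in.
19.72 > 19.09 → NOT adequate.

f_max ≈ 19.7 kip/in; NOT adequate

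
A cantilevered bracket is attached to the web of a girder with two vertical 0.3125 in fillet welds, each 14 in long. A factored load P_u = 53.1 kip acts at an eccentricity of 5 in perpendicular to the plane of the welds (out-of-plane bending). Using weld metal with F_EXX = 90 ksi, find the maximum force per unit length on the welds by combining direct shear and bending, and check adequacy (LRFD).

L_w = 2 × 14 = 28 in; section modulus (unit throat) S = 2 × L²/6 = 65.33 in².
Direct shear f_v = P/L_w = 53.1/28 = 1.896 kip/in.
Moment M = P × e = 53.1 × 5 = 265.5 kip·in; bending f_b = M/S = 4.064 kip/in.
f_max = √(f_v² + f_b²) = √(1.896² + 4.064²) = 4.484 kip/in.
φr_n = 0.75 × 0.6 × 90 × (0.707 × 0.3125) = 8.948 kip/in → adequate.

f_max ≈ 4.48 kip/in; adequate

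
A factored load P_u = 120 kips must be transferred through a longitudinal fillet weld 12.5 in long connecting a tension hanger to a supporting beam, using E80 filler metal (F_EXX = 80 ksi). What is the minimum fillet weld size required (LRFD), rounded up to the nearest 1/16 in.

w = 7/16 in

Total weld length L = 12.5 in.
Required throat t_e = P_u / (φ × 0.6 F_EXX × L) = 120 / (0.75 × 0.6 × 80 × 12.5) = 0.2667 in.
Required leg w = t_e / 0.707 = 0.3772 in → use 7/16 in.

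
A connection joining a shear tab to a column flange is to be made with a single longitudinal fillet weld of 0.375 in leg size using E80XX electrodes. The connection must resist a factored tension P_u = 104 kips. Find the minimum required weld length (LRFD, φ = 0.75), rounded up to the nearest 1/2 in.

E80XX → F_EXX = 80 ksi.
Throat t_e = 0.707 × 0.375 = 0.2651 in.
φr_n = 0.75 × 0.6 × 80 × 0.2651 = 9.544 kips/in.
L_req = P_u / φr_n = 104 / 9.544 = 10.9 in total.
Round up → use L = 11 in.

L = 11 in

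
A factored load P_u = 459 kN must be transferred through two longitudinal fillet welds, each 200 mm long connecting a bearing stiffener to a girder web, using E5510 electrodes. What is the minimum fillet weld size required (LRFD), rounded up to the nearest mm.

E55XX → F_EXX = 550 MPa.
Total weld length L = 400 mm.
Required throat t_e = P_u / (φ × 0.6 F_EXX × L) = 459 / (0.75 × 0.6 × 550 × 400 × 10⁻³) = 4.636 mm.
Required leg w = t_e / 0.707 = 6.558 mm → use 7 mm.

w = 7 mm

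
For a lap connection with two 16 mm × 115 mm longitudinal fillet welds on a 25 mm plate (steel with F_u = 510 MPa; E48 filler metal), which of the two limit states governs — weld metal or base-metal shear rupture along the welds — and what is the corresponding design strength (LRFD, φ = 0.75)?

E48XX → F_EXX = 480 MPa.
t_e = 0.707 × 16 = 11.31 mm; L = 230 mm.
Weld metal: φR_n = 0.75 × 0.6 × 480 × 11.31 × 230 × 10⁻³ = 562 kN.
Base metal (shear rupture): φR_n = 0.75 × 0.6 × 510 × 25 × 230 × 10⁻³ = 1320 kN.
Governing: weld metal.

φR_n ≈ 562 kN (weld metal governs)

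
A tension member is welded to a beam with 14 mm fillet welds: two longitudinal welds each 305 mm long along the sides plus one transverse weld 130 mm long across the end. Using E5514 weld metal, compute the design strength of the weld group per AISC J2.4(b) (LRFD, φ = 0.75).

φR_n ≈ 1810 kN

E55XX → F_EXX = 550 MPa.
t_e = 0.707 × 14 = 9.898 mm.
R_nwl = 0.6 × 550 × 9.898 × 610 × 10⁻³ = 1992 kN (longitudinal, 2 welds).
R_nwt = 0.6 × 550 × 9.898 × 130 × 10⁻³ = 424.6 kN (transverse, base value).
(i) R_nwl + R_nwt = 2417 kN; (ii) 0.85 R_nwl + 1.5 R_nwt = 2331 kN.
R_n = max = 2417 kN [governs: (i)]; φR_n = 1813 kN.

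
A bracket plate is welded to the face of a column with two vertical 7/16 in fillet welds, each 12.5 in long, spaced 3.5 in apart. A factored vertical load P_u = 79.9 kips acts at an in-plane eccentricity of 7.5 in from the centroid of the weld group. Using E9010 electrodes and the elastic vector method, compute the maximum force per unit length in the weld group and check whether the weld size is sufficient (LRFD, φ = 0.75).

E90XX → F_EXX = 90 ksi.
Total weld length L_w = 25 in. Treat welds as unit-width lines.
Polar moment about centroid: J = 2[d³/12 + d(b/2)²] = 2[12.5³/12 + 12.5×1.75²] = 402.1 in³.
Direct shear f_v = P/L_w = 79.9 / 25 = 3.196 kip/in (vertical).
Torsion M = P·e = 79.9 × 7.5 = 599.25 kip·in.
Critical point at (x, y) = (1.75, 6.25) from centroid. f_tx = M·y/J = 9.315 kip/in; f_ty = M·x/J = 2.608 kip/in.
Resultant f_max = √[f_tx² + (f_v + f_ty)²] = √[9.315² + (3.196 + 2.608)²] = 10.98 kip/in.
Capacity per unit length: φr_n = 0.75 × 0.6 × 90 × (0.707 × 0.4375) = 12.53 kip/in.
10.98 ≤ 12.53 → adequate.

f_max ≈ 11 kip/in; adequate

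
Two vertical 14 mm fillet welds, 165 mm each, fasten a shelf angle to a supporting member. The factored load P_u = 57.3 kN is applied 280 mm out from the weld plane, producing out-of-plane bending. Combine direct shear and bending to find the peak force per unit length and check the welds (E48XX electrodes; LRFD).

E48XX → F_EXX = 480 MPa.
L_w = 2 × 165 = 330 mm; section modulus (unit throat) S = 2 × L²/6 = 9075 mm².
Direct shear f_v = P/L_w = 57.3×10³/330 = 173.6 N/mm.
Moment M = P × e = 57.3×10³ × 280 = 16044000 N·mm; bending f_b = M/S = 1768 N/mm.
f_max = √(f_v² + f_b²) = √(173.6² + 1768²) = 1776 N/mm.
φr_n = 0.75 × 0.6 × 480 × (0.707 × 14) = 2138 N/mm → adequate.

f_max ≈ 1780 N/mm; adequate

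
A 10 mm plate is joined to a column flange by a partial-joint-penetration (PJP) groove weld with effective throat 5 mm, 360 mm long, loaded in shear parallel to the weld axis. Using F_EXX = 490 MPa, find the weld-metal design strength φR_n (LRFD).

φR_n ≈ 397 kN

Effective throat (given) t_e = 5 mm.
A_we = 5 × 360 = 1800 mm².
F_nw = 0.6 F_EXX = 294 MPa.
φR_n = 0.75 × 294 × 1800 × 10⁻³ = 396.9 kN.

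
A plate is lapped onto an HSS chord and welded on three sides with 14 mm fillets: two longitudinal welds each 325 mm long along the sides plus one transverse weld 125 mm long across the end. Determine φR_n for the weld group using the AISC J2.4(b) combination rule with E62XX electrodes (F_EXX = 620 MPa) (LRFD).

t_e = 0.707 × 14 = 9.898 mm.
R_nwl = 0.6 × 620 × 9.898 × 650 × 10⁻³ = 2393 kN (longitudinal, 2 welds).
R_nwt = 0.6 × 620 × 9.898 × 125 × 10⁻³ = 460.3 kN (transverse, base value).
(i) R_nwl + R_nwt = 2854 kN; (ii) 0.85 R_nwl + 1.5 R_nwt = 2725 kN.
R_n = max = 2854 kN [governs: (i)]; φR_n = 2140 kN.

φR_n ≈ 2140 kN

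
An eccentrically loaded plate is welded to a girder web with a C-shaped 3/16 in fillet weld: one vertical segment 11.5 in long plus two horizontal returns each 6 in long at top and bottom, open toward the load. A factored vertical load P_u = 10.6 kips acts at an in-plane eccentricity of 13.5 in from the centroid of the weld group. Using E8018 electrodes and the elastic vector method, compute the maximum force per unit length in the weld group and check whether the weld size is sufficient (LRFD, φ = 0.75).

f_max ≈ 2.01 kip/in; adequate

E80XX → F_EXX = 80 ksi.
Total weld length L_w = 23.5 in. Treat welds as unit-width lines.
Centroid: x̄ = 2×6×3 / 23.5 = 1.532 in from the vertical weld.
Polar moment about centroid: J = I_x + I_y = [11.5³/12 + 2×6×5.75²] + [11.5×1.532² + 2(6³/12 + 6×1.468²)] = 612.3 in³.
Direct shear f_v = P/L_w = 10.6 / 23.5 = 0.4511 kip/in (vertical).
Torsion M = P·e = 10.6 × 13.5 = 143.1 kip·in.
Critical point at (x, y) = (4.468, 5.75) from centroid. f_tx = M·y/J = 1.344 kip/in; f_ty = M·x/J = 1.044 kip/in.
Resultant f_max = √[f_tx² + (f_v + f_ty)²] = √[1.344² + (0.4511 + 1.044)²] = 2.01 kip/in.
Capacity per unit length: φr_n = 0.75 × 0.6 × 80 × (0.707 × 0.1875) = 4.772 kip/in.
2.01 ≤ 4.772 → adequate.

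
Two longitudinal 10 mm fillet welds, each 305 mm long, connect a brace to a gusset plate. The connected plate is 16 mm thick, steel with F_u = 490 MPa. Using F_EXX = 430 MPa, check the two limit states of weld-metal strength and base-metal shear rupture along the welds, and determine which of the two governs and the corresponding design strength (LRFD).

φR_n ≈ 835 kN (weld metal governs)

t_e = 0.707 × 10 = 7.07 mm; L = 610 mm.
Weld metal: φR_n = 0.75 × 0.6 × 430 × 7.07 × 610 × 10⁻³ = 834.5 kN.
Base metal (shear rupture): φR_n = 0.75 × 0.6 × 490 × 16 × 610 × 10⁻³ = 2152 kN.
Governing: weld metal.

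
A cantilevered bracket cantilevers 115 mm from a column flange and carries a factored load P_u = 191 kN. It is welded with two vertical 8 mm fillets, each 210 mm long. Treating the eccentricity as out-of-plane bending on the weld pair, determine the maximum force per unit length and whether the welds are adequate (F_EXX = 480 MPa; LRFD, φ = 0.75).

f_max ≈ 1560 N/mm; NOT adequate

L_w = 2 × 210 = 420 mm; section modulus (unit throat) S = 2 × L²/6 = 14700 mm².
Direct shear f_v = P/L_w = 191×10³/420 = 454.8 N/mm.
Moment M = P × e = 191×10³ × 115 = 21965000 N·mm; bending f_b = M/S = 1494 N/mm.
f_max = √(f_v² + f_b²) = √(454.8² + 1494²) = 1562 N/mm.
φr_n = 0.75 × 0.6 × 480 × (0.707 × 8) = 1222 N/mm → NOT adequate.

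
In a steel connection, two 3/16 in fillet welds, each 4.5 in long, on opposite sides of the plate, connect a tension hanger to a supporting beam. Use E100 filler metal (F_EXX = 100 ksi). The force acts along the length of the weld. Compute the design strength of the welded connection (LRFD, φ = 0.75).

φR_n ≈ 53.7 kip

Effective throat t_e = 0.707 × 0.1875 = 0.1326 in.
Total length L = 9 in; A_we = 0.1326 × 9 = 1.193 in².
F_nw = 0.6 F_EXX = 0.6 × 100 = 60 ksi.
φR_n = 0.75 × 60 × 1.193 = 53.69 kip.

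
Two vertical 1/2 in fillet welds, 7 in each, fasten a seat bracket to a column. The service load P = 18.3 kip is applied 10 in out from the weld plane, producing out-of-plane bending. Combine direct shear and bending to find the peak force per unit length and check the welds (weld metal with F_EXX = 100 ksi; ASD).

L_w = 2 × 7 = 14 in; section modulus (unit throat) S = 2 × L²/6 = 16.33 in².
Direct shear f_v = P/L_w = 18.3/14 = 1.307 kip/in.
Moment M = P × e = 18.3 × 10 = 183 kip·in; bending f_b = M/S = 11.2 kip/in.
f_max = √(f_v² + f_b²) = √(1.307² + 11.2²) = 11.28 kip/in.
r_n/Ω = (1/2.0) × 0.6 × 100 × (0.707 × 0.5) = 10.6 kip/in → NOT adequate.

f_max ≈ 11.3 kip/in; NOT adequate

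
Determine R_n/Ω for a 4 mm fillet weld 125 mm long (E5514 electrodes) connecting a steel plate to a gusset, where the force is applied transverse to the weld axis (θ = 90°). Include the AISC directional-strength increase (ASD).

R_n/Ω ≈ 87.5 kN

E55XX → F_EXX = 550 MPa.
t_e = 0.707 × 4 = 2.828 mm; A_we = 2.828 × 125 = 353.5 mm².
Directional factor: 1.0 + 0.5 sin^1.5(90°) = 1.5.
F_nw = 0.6 × 550 × 1.5 = 495 MPa.
R_n/Ω = (495 × 353.5) / 2.0 × 10⁻³ = 87.49 kN.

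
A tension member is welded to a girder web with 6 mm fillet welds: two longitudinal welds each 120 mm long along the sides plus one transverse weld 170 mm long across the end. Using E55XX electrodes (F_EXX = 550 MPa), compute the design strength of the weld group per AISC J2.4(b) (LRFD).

t_e = 0.707 × 6 = 4.242 mm.
R_nwl = 0.6 × 550 × 4.242 × 240 × 10⁻³ = 336 kN (longitudinal, 2 welds).
R_nwt = 0.6 × 550 × 4.242 × 170 × 10⁻³ = 238 kN (transverse, base value).
(i) R_nwl + R_nwt = 573.9 kN; (ii) 0.85 R_nwl + 1.5 R_nwt = 642.5 kN.
R_n = max = 642.5 kN [governs: (ii)]; φR_n = 481.9 kN.

φR_n ≈ 482 kN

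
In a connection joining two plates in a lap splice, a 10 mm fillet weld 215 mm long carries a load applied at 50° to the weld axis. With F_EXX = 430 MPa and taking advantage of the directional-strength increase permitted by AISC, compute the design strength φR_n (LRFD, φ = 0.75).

t_e = 0.707 × 10 = 7.07 mm; A_we = 7.07 × 215 = 1520 mm².
Directional factor: 1.0 + 0.5 sin^1.5(50°) = 1.335.
F_nw = 0.6 × 430 × 1.335 = 344.5 MPa.
φR_n = 0.75 × 344.5 × 1520 × 10⁻³ = 392.7 kN.

φR_n ≈ 393 kN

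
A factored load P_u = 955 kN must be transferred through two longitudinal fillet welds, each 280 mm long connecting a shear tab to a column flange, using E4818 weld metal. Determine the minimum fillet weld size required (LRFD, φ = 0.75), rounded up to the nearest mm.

E48XX → F_EXX = 480 MPa.
Total weld length L = 560 mm.
Required throat t_e = P_u / (φ × 0.6 F_EXX × L) = 955 / (0.75 × 0.6 × 480 × 560 × 10⁻³) = 7.895 mm.
Required leg w = t_e / 0.707 = 11.17 mm → use 12 mm.

w = 12 mm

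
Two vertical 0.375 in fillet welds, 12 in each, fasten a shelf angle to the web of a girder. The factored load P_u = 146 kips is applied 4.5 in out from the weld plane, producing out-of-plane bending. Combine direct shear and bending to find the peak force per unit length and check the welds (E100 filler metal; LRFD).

f_max ≈ 15 kip/in; NOT adequate

E100XX → F_EXX = 100 ksi.
L_w = 2 × 12 = 24 in; section modulus (unit throat) S = 2 × L²/6 = 48 in².
Direct shear f_v = P/L_w = 146/24 = 6.083 kip/in.
Moment M = P × e = 146 × 4.5 = 657 kip·in; bending f_b = M/S = 13.69 kip/in.
f_max = √(f_v² + f_b²) = √(6.083² + 13.69²) = 14.98 kip/in.
φr_n = 0.75 × 0.6 × 100 × (0.707 × 0.375) = 11.93 kip/in → NOT adequate.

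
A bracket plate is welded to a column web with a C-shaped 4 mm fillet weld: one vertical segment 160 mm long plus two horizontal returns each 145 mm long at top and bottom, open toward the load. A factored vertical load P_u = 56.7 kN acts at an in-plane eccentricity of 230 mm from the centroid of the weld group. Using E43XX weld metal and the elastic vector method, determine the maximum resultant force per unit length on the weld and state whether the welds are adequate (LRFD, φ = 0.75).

f_max ≈ 612 N/mm; NOT adequate

E43XX → F_EXX = 430 MPa.
Total weld length L_w = 450 mm. Treat welds as unit-width lines.
Centroid: x̄ = 2×145×72.5 / 450 = 46.72 mm from the vertical weld.
Polar moment about centroid: J = I_x + I_y = [160³/12 + 2×145×80²] + [160×46.72² + 2(145³/12 + 145×25.78²)] = 3247000 mm³.
Direct shear f_v = P/L_w = 56.7×10³ / 450 = 126 N/mm (vertical).
Torsion M = P·e = 56.7×10³ × 230 = 13041000 N·mm.
Critical point at (x, y) = (98.28, 80) from centroid. f_tx = M·y/J = 321.3 N/mm; f_ty = M·x/J = 394.7 N/mm.
Resultant f_max = √[f_tx² + (f_v + f_ty)²] = √[321.3² + (126 + 394.7)²] = 611.8 N/mm.
Capacity per unit length: φr_n = 0.75 × 0.6 × 430 × (0.707 × 4) = 547.2 N/mm.
611.8 > 547.2 → NOT adequate.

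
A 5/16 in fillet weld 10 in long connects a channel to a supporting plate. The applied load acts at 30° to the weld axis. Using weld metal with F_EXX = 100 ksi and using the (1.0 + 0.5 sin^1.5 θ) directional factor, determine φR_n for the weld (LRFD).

t_e = 0.707 × 0.3125 = 0.2209 in; A_we = 0.2209 × 10 = 2.209 in².
Directional factor: 1.0 + 0.5 sin^1.5(30°) = 1.177.
F_nw = 0.6 × 100 × 1.177 = 70.61 ksi.
φR_n = 0.75 × 70.61 × 2.209 = 117 kips.

φR_n ≈ 117 kips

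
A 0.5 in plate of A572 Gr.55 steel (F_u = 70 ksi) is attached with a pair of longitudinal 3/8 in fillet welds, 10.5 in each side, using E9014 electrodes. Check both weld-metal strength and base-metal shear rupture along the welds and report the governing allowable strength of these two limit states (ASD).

R_n/Ω ≈ 150 kip (weld metal governs)

E90XX → F_EXX = 90 ksi.
t_e = 0.707 × 0.375 = 0.2651 in; L = 21 in.
Weld metal: R_n/Ω = (1/2.0) × 0.6 × 90 × 0.2651 × 21 = 150.3 kip.
Base metal (shear rupture): R_n/Ω = (1/2.0) × 0.6 × 70 × 0.5 × 21 = 220.5 kip.
Governing: weld metal.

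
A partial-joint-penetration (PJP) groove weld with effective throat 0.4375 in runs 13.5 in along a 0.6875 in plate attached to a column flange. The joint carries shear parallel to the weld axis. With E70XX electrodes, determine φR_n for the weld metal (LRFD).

E70XX → F_EXX = 70 ksi.
Effective throat (given) t_e = 0.4375 in.
A_we = 0.4375 × 13.5 = 5.906 in².
F_nw = 0.6 F_EXX = 42 ksi.
φR_n = 0.75 × 42 × 5.906 = 186 kip.

φR_n ≈ 186 kip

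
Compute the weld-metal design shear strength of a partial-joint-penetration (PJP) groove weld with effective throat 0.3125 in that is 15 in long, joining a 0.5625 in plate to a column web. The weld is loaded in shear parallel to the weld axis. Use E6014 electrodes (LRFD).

E60XX → F_EXX = 60 ksi.
Effective throat (given) t_e = 0.3125 in.
A_we = 0.3125 × 15 = 4.688 in².
F_nw = 0.6 F_EXX = 36 ksi.
φR_n = 0.75 × 36 × 4.688 = 126.6 kip.

φR_n ≈ 127 kip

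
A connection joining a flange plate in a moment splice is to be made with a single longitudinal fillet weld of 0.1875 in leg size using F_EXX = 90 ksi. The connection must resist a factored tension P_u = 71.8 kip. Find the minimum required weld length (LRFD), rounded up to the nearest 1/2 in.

Throat t_e = 0.707 × 0.1875 = 0.1326 in.
φr_n = 0.75 × 0.6 × 90 × 0.1326 = 5.369 kip/in.
L_req = P_u / φr_n = 71.8 / 5.369 = 13.37 in total.
Round up → use L = 13.5 in.

L = 13.5 in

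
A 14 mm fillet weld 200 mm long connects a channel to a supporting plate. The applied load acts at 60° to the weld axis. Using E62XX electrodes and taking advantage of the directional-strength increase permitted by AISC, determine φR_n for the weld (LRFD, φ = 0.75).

φR_n ≈ 775 kN

E62XX → F_EXX = 620 MPa.
t_e = 0.707 × 14 = 9.898 mm; A_we = 9.898 × 200 = 1980 mm².
Directional factor: 1.0 + 0.5 sin^1.5(60°) = 1.403.
F_nw = 0.6 × 620 × 1.403 = 521.9 MPa.
φR_n = 0.75 × 521.9 × 1980 × 10⁻³ = 774.9 kN.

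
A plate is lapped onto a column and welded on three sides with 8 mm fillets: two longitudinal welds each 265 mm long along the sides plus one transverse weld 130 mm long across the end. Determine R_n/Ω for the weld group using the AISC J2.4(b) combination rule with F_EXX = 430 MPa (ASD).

t_e = 0.707 × 8 = 5.656 mm.
R_nwl = 0.6 × 430 × 5.656 × 530 × 10⁻³ = 773.4 kN (longitudinal, 2 welds).
R_nwt = 0.6 × 430 × 5.656 × 130 × 10⁻³ = 189.7 kN (transverse, base value).
(i) R_nwl + R_nwt = 963.1 kN; (ii) 0.85 R_nwl + 1.5 R_nwt = 941.9 kN.
R_n = max = 963.1 kN [governs: (i)]; R_n/Ω = 481.6 kN.

R_n/Ω ≈ 482 kN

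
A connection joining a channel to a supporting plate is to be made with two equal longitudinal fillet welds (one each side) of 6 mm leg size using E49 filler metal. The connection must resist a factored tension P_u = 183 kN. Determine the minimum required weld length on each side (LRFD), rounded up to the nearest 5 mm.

E49XX → F_EXX = 490 MPa.
Throat t_e = 0.707 × 6 = 4.242 mm.
φr_n = 0.75 × 0.6 × 490 × 4.242 × 10⁻³ = 0.9354 kN/mm.
L_req = P_u / φr_n = 183 / 0.9354 = 195.6 mm total.
Per side: 195.6 / 2 = 97.82 mm.
Round up → use L = 100 mm on each side.

L = 100 mm on each side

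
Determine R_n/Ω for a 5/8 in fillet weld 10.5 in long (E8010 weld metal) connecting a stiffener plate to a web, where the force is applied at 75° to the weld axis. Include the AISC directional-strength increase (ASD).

E80XX → F_EXX = 80 ksi.
t_e = 0.707 × 0.625 = 0.4419 in; A_we = 0.4419 × 10.5 = 4.64 in².
Directional factor: 1.0 + 0.5 sin^1.5(75°) = 1.475.
F_nw = 0.6 × 80 × 1.475 = 70.78 ksi.
R_n/Ω = (70.78 × 4.64) / 2.0 = 164.2 kip.

R_n/Ω ≈ 164 kip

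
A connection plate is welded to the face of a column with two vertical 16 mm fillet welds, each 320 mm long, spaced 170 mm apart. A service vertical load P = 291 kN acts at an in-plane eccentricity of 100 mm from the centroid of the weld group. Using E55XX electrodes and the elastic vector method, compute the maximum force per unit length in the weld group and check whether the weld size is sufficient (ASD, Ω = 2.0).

E55XX → F_EXX = 550 MPa.
Total weld length L_w = 640 mm. Treat welds as unit-width lines.
Polar moment about centroid: J = 2[d³/12 + d(b/2)²] = 2[320³/12 + 320×85²] = 10090000 mm³.
Direct shear f_v = P/L_w = 291×10³ / 640 = 454.7 N/mm (vertical).
Torsion M = P·e = 291×10³ × 100 = 29100000 N·mm.
Critical point at (x, y) = (85, 160) from centroid. f_tx = M·y/J = 461.7 N/mm; f_ty = M·x/J = 245.3 N/mm.
Resultant f_max = √[f_tx² + (f_v + f_ty)²] = √[461.7² + (454.7 + 245.3)²] = 838.5 N/mm.
Capacity per unit length: r_n/Ω = (1/2.0) × 0.6 × 550 × (0.707 × 16) = 1866 N/mm.
838.5 ≤ 1866 → adequate.

f_max ≈ 838 N/mm; adequate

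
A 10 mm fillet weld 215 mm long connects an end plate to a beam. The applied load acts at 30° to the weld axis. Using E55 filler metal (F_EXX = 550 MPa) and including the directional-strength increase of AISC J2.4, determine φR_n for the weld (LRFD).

t_e = 0.707 × 10 = 7.07 mm; A_we = 7.07 × 215 = 1520 mm².
Directional factor: 1.0 + 0.5 sin^1.5(30°) = 1.177.
F_nw = 0.6 × 550 × 1.177 = 388.3 MPa.
φR_n = 0.75 × 388.3 × 1520 × 10⁻³ = 442.7 kN.

φR_n ≈ 443 kN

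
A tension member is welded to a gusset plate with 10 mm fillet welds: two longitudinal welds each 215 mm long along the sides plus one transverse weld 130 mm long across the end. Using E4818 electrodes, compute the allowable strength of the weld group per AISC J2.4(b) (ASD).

R_n/Ω ≈ 571 kN

E48XX → F_EXX = 480 MPa.
t_e = 0.707 × 10 = 7.07 mm.
R_nwl = 0.6 × 480 × 7.07 × 430 × 10⁻³ = 875.5 kN (longitudinal, 2 welds).
R_nwt = 0.6 × 480 × 7.07 × 130 × 10⁻³ = 264.7 kN (transverse, base value).
(i) R_nwl + R_nwt = 1140 kN; (ii) 0.85 R_nwl + 1.5 R_nwt = 1141 kN.
R_n = max = 1141 kN [governs: (ii)]; R_n/Ω = 570.6 kN.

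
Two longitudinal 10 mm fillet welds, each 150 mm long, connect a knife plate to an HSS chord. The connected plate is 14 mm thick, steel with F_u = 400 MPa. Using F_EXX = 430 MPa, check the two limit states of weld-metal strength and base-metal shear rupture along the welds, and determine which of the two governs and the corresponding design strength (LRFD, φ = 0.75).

φR_n ≈ 410 kN (weld metal governs)

t_e = 0.707 × 10 = 7.07 mm; L = 300 mm.
Weld metal: φR_n = 0.75 × 0.6 × 430 × 7.07 × 300 × 10⁻³ = 410.4 kN.
Base metal (shear rupture): φR_n = 0.75 × 0.6 × 400 × 14 × 300 × 10⁻³ = 756 kN.
Governing: weld metal.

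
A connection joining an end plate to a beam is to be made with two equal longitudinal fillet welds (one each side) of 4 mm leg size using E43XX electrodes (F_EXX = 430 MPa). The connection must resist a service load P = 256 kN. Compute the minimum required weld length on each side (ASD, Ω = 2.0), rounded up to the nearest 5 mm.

L = 355 mm on each side

Throat t_e = 0.707 × 4 = 2.828 mm.
r_n/Ω = (0.6 × 430 × 2.828) / 2.0 = 364.8 N/mm = 0.3648 kN/mm.
L_req = P / (r_n/Ω) = 256 / 0.3648 = 701.7 mm total.
Per side: 701.7 / 2 = 350.9 mm.
Round up → use L = 355 mm on each side.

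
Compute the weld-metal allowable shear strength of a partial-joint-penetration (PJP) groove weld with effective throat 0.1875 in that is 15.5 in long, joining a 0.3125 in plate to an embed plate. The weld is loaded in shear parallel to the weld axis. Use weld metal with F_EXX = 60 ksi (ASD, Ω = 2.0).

R_n/Ω ≈ 52.3 kip

Effective throat (given) t_e = 0.1875 in.
A_we = 0.1875 × 15.5 = 2.906 in².
F_nw = 0.6 F_EXX = 36 ksi.
R_n/Ω = (36 × 2.906) / 2.0 = 52.31 kip.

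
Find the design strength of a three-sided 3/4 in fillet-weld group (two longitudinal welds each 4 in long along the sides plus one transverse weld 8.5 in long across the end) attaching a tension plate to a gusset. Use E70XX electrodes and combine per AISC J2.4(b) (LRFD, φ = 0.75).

E70XX → F_EXX = 70 ksi.
t_e = 0.707 × 0.75 = 0.5302 in.
R_nwl = 0.6 × 70 × 0.5302 × 8 = 178.2 kips (longitudinal, 2 welds).
R_nwt = 0.6 × 70 × 0.5302 × 8.5 = 189.3 kips (transverse, base value).
(i) R_nwl + R_nwt = 367.5 kips; (ii) 0.85 R_nwl + 1.5 R_nwt = 435.4 kips.
R_n = max = 435.4 kips [governs: (ii)]; φR_n = 326.5 kips.

φR_n ≈ 327 kips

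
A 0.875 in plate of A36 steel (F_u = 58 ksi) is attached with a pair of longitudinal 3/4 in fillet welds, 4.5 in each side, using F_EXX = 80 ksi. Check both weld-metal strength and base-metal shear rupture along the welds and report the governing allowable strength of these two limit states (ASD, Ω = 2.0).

t_e = 0.707 × 0.75 = 0.5302 in; L = 9 in.
Weld metal: R_n/Ω = (1/2.0) × 0.6 × 80 × 0.5302 × 9 = 114.5 kip.
Base metal (shear rupture): R_n/Ω = (1/2.0) × 0.6 × 58 × 0.875 × 9 = 137 kip.
Governing: weld metal.

R_n/Ω ≈ 115 kip (weld metal governs)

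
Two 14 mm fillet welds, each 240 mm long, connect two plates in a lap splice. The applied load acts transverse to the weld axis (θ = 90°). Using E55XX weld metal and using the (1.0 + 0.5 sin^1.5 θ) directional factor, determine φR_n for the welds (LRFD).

E55XX → F_EXX = 550 MPa.
t_e = 0.707 × 14 = 9.898 mm; A_we = 9.898 × 480 = 4751 mm².
Directional factor: 1.0 + 0.5 sin^1.5(90°) = 1.5.
F_nw = 0.6 × 550 × 1.5 = 495 MPa.
φR_n = 0.75 × 495 × 4751 × 10⁻³ = 1764 kN.

φR_n ≈ 1760 kN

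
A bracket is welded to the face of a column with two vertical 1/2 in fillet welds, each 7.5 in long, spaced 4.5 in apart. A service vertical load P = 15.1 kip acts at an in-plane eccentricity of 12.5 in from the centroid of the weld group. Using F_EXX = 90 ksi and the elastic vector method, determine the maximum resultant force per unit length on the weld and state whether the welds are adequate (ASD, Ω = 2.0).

Total weld length L_w = 15 in. Treat welds as unit-width lines.
Polar moment about centroid: J = 2[d³/12 + d(b/2)²] = 2[7.5³/12 + 7.5×2.25²] = 146.2 in³.
Direct shear f_v = P/L_w = 15.1 / 15 = 1.007 kip/in (vertical).
Torsion M = P·e = 15.1 × 12.5 = 188.75 kip·in.
Critical point at (x, y) = (2.25, 3.75) from centroid. f_tx = M·y/J = 4.84 kip/in; f_ty = M·x/J = 2.904 kip/in.
Resultant f_max = √[f_tx² + (f_v + f_ty)²] = √[4.84² + (1.007 + 2.904)²] = 6.222 kip/in.
Capacity per unit length: r_n/Ω = (1/2.0) × 0.6 × 90 × (0.707 × 0.5) = 9.544 kip/in.
6.222 ≤ 9.544 → adequate.

f_max ≈ 6.22 kip/in; adequate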